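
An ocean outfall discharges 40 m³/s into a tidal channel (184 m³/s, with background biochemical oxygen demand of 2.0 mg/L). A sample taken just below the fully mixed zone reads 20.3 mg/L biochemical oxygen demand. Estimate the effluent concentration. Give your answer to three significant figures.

104 mg/L

Mass balance: 184.0·2.000 + 40.00·Cₑ = 224.0·20.30
→ Cₑ = (224.0·20.30 − 184.0·2.000) / 40.00 = 104.5 mg/L.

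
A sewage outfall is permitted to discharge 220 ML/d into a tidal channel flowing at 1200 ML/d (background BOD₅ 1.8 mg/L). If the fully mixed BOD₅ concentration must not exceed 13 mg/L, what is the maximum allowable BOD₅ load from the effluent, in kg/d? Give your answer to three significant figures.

16300 kg/d

Mass balance at the limit: 1200·1.800 + 220.0·Cₑ = 1420·13 → Cₑ = 74.09 mg/L.
220.0 ML/d = 2.546 m³/s. Load = 2.546 m³/s × 74.09 g/m³ × 86 400 s/d = 16300 kg/d.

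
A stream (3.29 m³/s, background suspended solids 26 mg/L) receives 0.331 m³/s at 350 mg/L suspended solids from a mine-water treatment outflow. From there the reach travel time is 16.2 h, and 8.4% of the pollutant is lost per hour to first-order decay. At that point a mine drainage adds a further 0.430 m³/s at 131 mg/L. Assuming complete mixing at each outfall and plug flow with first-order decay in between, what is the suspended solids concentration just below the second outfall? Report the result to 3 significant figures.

25.9 mg/L

Mass balance: C = (3.290·26.00 + 0.3310·350.0) / 3.621 = 201.4/3.621 = 55.62 mg/L; combined flow 3.621 m³/s.
8.4%/h lost → k = −ln(1 − 0.084) = 0.08774 h⁻¹.
First-order decay: C = 55.62·exp(−k·t) = 55.62·0.2414 = 13.43 mg/L.
Second outfall: C = (3.621·13.43 + 0.4300·131.0)/4.051 = 25.91 mg/L.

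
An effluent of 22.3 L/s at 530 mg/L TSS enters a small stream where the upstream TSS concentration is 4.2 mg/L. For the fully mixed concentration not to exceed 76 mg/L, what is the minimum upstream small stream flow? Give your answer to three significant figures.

Set C_mix = 76: (Q·4.200 + 22.30·530.0) / (Q + 22.30) = 76
→ Q = 22.30·(530.0 − 76)/(76 − 4.200) = 141.0 L/s.

141 L/s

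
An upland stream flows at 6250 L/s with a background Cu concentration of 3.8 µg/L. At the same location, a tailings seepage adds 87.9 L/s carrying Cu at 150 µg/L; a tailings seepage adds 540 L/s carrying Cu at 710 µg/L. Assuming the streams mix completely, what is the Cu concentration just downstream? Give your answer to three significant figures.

61.1 µg/L

Mass balance: C = (6250·3.800 + 87.90·150.0 + 540.0·710.0) / 6878 = 420300/6878 = 61.11 µg/L.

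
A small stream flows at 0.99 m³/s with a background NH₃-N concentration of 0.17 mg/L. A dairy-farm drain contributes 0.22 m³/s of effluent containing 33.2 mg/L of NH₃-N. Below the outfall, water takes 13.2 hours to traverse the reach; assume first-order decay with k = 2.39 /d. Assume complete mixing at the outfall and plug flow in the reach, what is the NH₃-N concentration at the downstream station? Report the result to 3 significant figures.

Conservation of mass: C = (0.9900·0.1700 + 0.2200·33.20) / 1.210 = 7.472/1.210 = 6.175 mg/L.
Decay over the reach: 6.175·exp(−kt) = 6.175·0.2686 = 1.659 mg/L.

1.66 mg/L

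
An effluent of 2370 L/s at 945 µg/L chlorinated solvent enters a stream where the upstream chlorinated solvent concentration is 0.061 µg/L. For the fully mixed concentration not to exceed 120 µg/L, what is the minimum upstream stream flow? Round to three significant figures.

Set C_mix = 120: (Q·0.06100 + 2370·945.0) / (Q + 2370) = 120
→ Q = 2370·(945.0 − 120)/(120 − 0.06100) = 16300 L/s.

16300 L/s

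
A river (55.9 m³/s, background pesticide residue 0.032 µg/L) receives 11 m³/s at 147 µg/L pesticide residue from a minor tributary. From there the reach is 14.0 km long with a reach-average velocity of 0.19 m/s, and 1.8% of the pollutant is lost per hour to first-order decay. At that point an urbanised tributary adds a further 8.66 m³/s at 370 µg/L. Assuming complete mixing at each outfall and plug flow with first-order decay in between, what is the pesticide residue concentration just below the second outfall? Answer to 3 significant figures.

Mixed concentration C = ΣQC/ΣQ = (55.90·0.03200 + 11.00·147.0) / 66.90 = 1619/66.90 = 24.20 µg/L; combined flow 66.90 m³/s.
Travel time t = 14.0·1000 / 0.19 = 73680 s = 20.47 h.
1.8%/h lost → k = −ln(1 − 0.018) = 0.01816 h⁻¹.
Applying C = C₀e^(−kt): 24.20 × 0.6895 = 16.68 µg/L.
Second outfall: C = (66.90·16.68 + 8.660·370.0)/75.56 = 57.18 µg/L.

57.2 µg/L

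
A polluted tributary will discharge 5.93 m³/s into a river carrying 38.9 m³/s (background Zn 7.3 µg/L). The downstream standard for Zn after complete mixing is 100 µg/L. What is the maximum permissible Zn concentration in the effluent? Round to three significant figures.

At the limit, (Qr·Cr + Qe·Cₑ)/(Qr + Qe) = 100:
Cₑ = (44.83·100 − 38.90·7.300) / 5.930 = 708.1 µg/L.

708 µg/L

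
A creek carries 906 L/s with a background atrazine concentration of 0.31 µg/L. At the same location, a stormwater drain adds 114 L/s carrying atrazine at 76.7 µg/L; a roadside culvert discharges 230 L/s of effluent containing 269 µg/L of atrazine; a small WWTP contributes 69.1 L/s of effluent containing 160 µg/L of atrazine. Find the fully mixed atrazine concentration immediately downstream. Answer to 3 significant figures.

62.1 µg/L

Mass balance: C = (906.0·0.3100 + 114.0·76.70 + 230.0·269.0 + 69.10·160.0) / 1319 = 81950/1319 = 62.13 µg/L.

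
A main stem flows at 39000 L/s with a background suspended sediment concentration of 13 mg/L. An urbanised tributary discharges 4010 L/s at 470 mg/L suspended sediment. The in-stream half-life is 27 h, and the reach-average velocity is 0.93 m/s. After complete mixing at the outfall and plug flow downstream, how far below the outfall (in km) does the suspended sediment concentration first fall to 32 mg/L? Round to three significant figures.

Mixed concentration C = ΣQC/ΣQ = (39000·13.00 + 4010·470.0) / 43010 = 2392000/43010 = 55.61 mg/L.
Half-life 27 h → k = ln 2 / 27 = 0.02567 h⁻¹ = 0.6161 d⁻¹.
Set 55.61·exp(−k·t) = 32 → t = ln(55.61/32)/k = 77490 s = 21.52 h.
Distance = v·t = 0.93·77490 = 72070 m = 72.07 km.

72.1 km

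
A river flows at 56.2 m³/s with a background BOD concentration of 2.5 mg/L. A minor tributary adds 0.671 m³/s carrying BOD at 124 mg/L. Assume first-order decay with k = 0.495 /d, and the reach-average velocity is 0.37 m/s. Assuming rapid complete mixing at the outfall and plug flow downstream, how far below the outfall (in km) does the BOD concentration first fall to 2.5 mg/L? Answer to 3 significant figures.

Mixed concentration C = ΣQC/ΣQ = (56.20·2.500 + 0.6710·124.0) / 56.87 = 223.7/56.87 = 3.934 mg/L.
Set 3.934·exp(−k·t) = 2.5 → t = ln(3.934/2.5)/k = 79110 s = 21.98 h.
Distance = v·t = 0.37·79110 = 29270 m = 29.27 km.

29.3 km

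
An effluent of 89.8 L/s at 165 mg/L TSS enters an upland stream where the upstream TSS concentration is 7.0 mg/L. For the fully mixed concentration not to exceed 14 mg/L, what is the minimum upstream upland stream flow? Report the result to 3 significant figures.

Set C_mix = 14: (Q·7.000 + 89.80·165.0) / (Q + 89.80) = 14
→ Q = 89.80·(165.0 − 14)/(14 − 7.000) = 1937 L/s.

1940 L/s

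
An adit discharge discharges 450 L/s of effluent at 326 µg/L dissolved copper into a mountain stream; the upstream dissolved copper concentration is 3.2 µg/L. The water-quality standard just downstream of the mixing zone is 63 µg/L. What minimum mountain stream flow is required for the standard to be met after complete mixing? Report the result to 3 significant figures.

Set C_mix = 63: (Q·3.200 + 450.0·326.0) / (Q + 450.0) = 63
→ Q = 450.0·(326.0 − 63)/(63 − 3.200) = 1979 L/s.

1980 L/s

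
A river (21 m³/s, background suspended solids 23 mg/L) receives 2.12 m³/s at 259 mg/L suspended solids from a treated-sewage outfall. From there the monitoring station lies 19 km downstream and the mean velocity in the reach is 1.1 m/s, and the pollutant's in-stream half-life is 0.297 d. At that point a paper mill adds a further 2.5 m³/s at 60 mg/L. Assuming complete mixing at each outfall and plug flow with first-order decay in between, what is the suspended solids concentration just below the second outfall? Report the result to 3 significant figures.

31.1 mg/L

Mixed concentration C = ΣQC/ΣQ = (21.00·23.00 + 2.120·259.0) / 23.12 = 1032/23.12 = 44.64 mg/L; combined flow 23.12 m³/s.
Travel time t = 19·1000 / 1.1 = 17270 s = 4.798 h.
Half-life 0.297 d → k = ln 2 / 0.297 = 2.334 d⁻¹.
After decay, C = 44.64 × e^(−kt) = 44.64 × 0.6272 = 28.00 mg/L.
Second outfall: C = (23.12·28.00 + 2.500·60.00)/25.62 = 31.12 mg/L.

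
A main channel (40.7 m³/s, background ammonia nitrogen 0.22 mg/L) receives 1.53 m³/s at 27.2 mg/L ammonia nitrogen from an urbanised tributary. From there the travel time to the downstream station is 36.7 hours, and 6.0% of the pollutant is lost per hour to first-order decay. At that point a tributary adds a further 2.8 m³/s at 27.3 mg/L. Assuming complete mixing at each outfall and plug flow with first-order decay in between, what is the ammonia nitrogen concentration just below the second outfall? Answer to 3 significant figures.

1.81 mg/L

Mass balance: C = (40.70·0.2200 + 1.530·27.20) / 42.23 = 50.57/42.23 = 1.197 mg/L; combined flow 42.23 m³/s.
6.0%/h lost → k = −ln(1 − 0.06) = 0.06188 h⁻¹.
After decay, C = 1.197 × e^(−kt) = 1.197 × 0.1032 = 0.1236 mg/L.
At the second outfall, C = (42.23·0.1236 + 2.800·27.30) / (42.23 + 2.800) = 1.813 mg/L.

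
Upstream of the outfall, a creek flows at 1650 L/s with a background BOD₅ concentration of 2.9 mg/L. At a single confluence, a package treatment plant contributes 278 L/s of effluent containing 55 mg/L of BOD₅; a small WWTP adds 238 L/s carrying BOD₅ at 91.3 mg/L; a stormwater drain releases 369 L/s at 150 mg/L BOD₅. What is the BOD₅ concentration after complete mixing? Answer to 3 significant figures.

38.3 mg/L

Flow-weighted average: C = (1650·2.900 + 278.0·55.00 + 238.0·91.30 + 369.0·150.0) / 2535 = 97150/2535 = 38.33 mg/L.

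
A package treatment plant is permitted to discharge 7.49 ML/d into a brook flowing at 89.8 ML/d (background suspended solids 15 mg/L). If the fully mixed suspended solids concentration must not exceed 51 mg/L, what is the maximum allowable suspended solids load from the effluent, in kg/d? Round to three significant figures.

Mass balance at the limit: 89.80·15.00 + 7.490·Cₑ = 97.29·51 → Cₑ = 482.6 mg/L.
7.490 ML/d = 0.08669 m³/s. Load = 0.08669 m³/s × 482.6 g/m³ × 86 400 s/d = 3615 kg/d.

3610 kg/d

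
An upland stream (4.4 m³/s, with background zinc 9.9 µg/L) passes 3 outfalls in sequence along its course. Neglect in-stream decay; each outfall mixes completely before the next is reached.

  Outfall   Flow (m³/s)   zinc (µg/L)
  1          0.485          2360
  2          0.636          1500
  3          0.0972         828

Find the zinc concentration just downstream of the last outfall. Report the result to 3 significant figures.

After outfall 1: Q = 4.400 + 0.4850 = 4.885 m³/s; C = (4.400·9.900 + 0.4850·2360)/4.885 = 243.2 µg/L.
After outfall 2: Q = 4.885 + 0.6360 = 5.521 m³/s; C = (4.885·243.2 + 0.6360·1500)/5.521 = 388.0 µg/L.
After outfall 3: Q = 5.521 + 0.09720 = 5.618 m³/s; C = (5.521·388.0 + 0.09720·828.0)/5.618 = 395.6 µg/L.

396 µg/L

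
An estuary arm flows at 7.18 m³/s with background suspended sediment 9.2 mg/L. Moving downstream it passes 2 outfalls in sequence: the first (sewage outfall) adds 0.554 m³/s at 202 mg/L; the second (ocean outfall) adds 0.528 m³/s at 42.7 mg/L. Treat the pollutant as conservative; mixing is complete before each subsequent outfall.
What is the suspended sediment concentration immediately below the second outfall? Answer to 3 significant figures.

Outfall 1: combined Q = 7.734 m³/s; C = (7.180·9.200 + 0.5540·202.0)/7.734 = 23.01 mg/L.
Outfall 2: combined Q = 8.262 m³/s; C = (7.734·23.01 + 0.5280·42.70)/8.262 = 24.27 mg/L.

24.3 mg/L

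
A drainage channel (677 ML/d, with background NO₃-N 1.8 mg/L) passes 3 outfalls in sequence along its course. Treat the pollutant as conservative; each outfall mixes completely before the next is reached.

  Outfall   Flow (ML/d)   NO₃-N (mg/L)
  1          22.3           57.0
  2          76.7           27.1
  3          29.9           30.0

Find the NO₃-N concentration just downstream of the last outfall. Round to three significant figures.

6.78 mg/L

Below outfall 1: Q → 699.3 ML/d, C = (677.0·1.800 + 22.30·57.00)/699.3 = 3.560 mg/L.
Below outfall 2: Q → 776.0 ML/d, C = (699.3·3.560 + 76.70·27.10)/776.0 = 5.887 mg/L.
Below outfall 3: Q → 805.9 ML/d, C = (776.0·5.887 + 29.90·30.00)/805.9 = 6.782 mg/L.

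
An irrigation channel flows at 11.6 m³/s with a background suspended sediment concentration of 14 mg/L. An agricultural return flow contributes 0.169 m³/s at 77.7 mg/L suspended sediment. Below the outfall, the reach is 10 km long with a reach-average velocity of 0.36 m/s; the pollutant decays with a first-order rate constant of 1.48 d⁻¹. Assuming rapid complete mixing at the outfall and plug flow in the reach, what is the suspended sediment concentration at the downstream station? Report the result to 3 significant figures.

9.27 mg/L

Conservation of mass: C = (11.60·14.00 + 0.1690·77.70) / 11.77 = 175.5/11.77 = 14.91 mg/L.
Travel time t = 10·1000 / 0.36 = 27780 s = 7.716 h.
Applying C = C₀e^(−kt): 14.91 × 0.6214 = 9.268 mg/L.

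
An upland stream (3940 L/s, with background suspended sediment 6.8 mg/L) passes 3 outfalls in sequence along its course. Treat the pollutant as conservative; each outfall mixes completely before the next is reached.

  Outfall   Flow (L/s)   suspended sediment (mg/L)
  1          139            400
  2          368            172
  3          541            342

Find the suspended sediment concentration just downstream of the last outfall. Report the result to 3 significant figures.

66.3 mg/L

After outfall 1: Q = 3940 + 139.0 = 4079 L/s; C = (3940·6.800 + 139.0·400.0)/4079 = 20.20 mg/L.
After outfall 2: Q = 4079 + 368.0 = 4447 L/s; C = (4079·20.20 + 368.0·172.0)/4447 = 32.76 mg/L.
After outfall 3: Q = 4447 + 541.0 = 4988 L/s; C = (4447·32.76 + 541.0·342.0)/4988 = 66.30 mg/L.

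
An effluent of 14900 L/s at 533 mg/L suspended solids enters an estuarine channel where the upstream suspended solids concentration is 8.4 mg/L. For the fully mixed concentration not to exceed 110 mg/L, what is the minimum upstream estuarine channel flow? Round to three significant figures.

62000 L/s

Set C_mix = 110: (Q·8.400 + 14900·533.0) / (Q + 14900) = 110
→ Q = 14900·(533.0 − 110)/(110 − 8.400) = 62030 L/s.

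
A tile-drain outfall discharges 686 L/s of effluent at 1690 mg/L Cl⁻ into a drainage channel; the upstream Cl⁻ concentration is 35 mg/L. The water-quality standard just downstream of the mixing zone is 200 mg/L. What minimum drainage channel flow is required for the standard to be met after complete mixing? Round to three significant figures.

6190 L/s

Set C_mix = 200: (Q·35.00 + 686.0·1690) / (Q + 686.0) = 200
→ Q = 686.0·(1690 − 200)/(200 − 35.00) = 6195 L/s.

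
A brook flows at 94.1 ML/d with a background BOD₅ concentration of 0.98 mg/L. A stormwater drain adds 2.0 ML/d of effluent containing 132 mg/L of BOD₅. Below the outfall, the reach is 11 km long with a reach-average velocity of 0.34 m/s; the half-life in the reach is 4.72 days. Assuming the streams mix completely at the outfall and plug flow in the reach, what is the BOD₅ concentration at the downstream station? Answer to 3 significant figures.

Mass balance: C = (94.10·0.9800 + 2.000·132.0) / 96.10 = 356.2/96.10 = 3.707 mg/L.
Travel time t = 11·1000 / 0.34 = 32350 s = 8.987 h.
Half-life 4.72 d → k = ln 2 / 4.72 = 0.1469 d⁻¹.
Decay over the reach: 3.707·exp(−kt) = 3.707·0.9465 = 3.508 mg/L.

3.51 mg/L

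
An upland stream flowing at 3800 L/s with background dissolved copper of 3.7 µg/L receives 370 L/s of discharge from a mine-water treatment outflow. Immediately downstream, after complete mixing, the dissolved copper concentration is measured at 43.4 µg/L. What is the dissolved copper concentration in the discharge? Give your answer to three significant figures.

451 µg/L

Mass balance: 3800·3.700 + 370.0·Cₑ = 4170·43.40
→ Cₑ = (4170·43.40 − 3800·3.700) / 370.0 = 451.1 µg/L.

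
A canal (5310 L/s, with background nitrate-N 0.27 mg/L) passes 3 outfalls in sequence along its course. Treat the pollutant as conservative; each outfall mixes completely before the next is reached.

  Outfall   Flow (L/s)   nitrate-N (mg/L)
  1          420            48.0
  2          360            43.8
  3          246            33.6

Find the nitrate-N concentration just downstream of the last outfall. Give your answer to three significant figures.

7.20 mg/L

Below outfall 1: Q → 5730 L/s, C = (5310·0.2700 + 420.0·48.00)/5730 = 3.769 mg/L.
Below outfall 2: Q → 6090 L/s, C = (5730·3.769 + 360.0·43.80)/6090 = 6.135 mg/L.
Below outfall 3: Q → 6336 L/s, C = (6090·6.135 + 246.0·33.60)/6336 = 7.201 mg/L.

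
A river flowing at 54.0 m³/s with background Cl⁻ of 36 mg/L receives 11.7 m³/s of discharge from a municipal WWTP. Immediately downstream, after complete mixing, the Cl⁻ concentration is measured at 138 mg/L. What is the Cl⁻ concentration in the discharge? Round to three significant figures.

Mass balance: 54.00·36.00 + 11.70·Cₑ = 65.70·138.0
→ Cₑ = (65.70·138.0 − 54.00·36.00) / 11.70 = 608.8 mg/L.

609 mg/L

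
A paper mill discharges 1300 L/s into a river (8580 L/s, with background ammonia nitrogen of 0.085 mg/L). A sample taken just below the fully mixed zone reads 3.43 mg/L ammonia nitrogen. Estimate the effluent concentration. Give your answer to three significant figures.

25.5 mg/L

Mass balance: 8580·0.08500 + 1300·Cₑ = 9880·3.430
→ Cₑ = (9880·3.430 − 8580·0.08500) / 1300 = 25.51 mg/L.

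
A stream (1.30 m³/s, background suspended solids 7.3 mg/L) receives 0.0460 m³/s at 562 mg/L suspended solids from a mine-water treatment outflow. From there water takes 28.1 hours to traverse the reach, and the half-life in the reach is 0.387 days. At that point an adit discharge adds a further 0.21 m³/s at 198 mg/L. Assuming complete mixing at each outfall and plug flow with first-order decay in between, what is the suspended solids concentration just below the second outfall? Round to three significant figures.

29.5 mg/L

Conservation of mass: C = (1.300·7.300 + 0.04600·562.0) / 1.346 = 35.34/1.346 = 26.26 mg/L; combined flow 1.346 m³/s.
Half-life 0.387 d → k = ln 2 / 0.387 = 1.791 d⁻¹.
First-order decay: C = 26.26·exp(−k·t) = 26.26·0.1228 = 3.225 mg/L.
Second outfall: C = (1.346·3.225 + 0.2100·198.0)/1.556 = 29.51 mg/L.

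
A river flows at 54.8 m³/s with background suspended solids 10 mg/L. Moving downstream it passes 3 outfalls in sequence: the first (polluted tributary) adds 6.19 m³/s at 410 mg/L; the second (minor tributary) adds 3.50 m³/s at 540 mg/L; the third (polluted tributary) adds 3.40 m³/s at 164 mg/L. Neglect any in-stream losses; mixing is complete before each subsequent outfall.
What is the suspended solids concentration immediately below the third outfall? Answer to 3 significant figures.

After outfall 1: Q = 54.80 + 6.190 = 60.99 m³/s; C = (54.80·10.00 + 6.190·410.0)/60.99 = 50.60 mg/L.
After outfall 2: Q = 60.99 + 3.500 = 64.49 m³/s; C = (60.99·50.60 + 3.500·540.0)/64.49 = 77.16 mg/L.
After outfall 3: Q = 64.49 + 3.400 = 67.89 m³/s; C = (64.49·77.16 + 3.400·164.0)/67.89 = 81.51 mg/L.

81.5 mg/L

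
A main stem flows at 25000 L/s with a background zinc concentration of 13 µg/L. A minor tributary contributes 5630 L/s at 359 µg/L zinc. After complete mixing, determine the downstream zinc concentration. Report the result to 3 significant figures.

After mixing, C = (25000·13.00 + 5630·359.0) / 30630 = 2346000/30630 = 76.60 µg/L.

76.6 µg/L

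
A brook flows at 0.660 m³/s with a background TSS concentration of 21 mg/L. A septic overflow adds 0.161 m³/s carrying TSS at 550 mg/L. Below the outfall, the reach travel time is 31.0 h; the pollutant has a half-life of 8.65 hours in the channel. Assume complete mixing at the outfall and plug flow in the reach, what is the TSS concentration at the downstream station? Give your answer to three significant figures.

Mixed concentration C = ΣQC/ΣQ = (0.6600·21.00 + 0.1610·550.0) / 0.8210 = 102.4/0.8210 = 124.7 mg/L.
Half-life 8.65 h → k = ln 2 / 8.65 = 0.08013 h⁻¹ = 1.923 d⁻¹.
After decay, C = 124.7 × e^(−kt) = 124.7 × 0.08340 = 10.40 mg/L.

10.4 mg/L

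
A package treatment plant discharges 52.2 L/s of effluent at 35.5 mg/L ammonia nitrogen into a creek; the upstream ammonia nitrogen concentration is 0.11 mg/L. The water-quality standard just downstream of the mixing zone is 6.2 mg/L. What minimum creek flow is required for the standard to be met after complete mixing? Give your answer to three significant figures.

Set C_mix = 6.2: (Q·0.1100 + 52.20·35.50) / (Q + 52.20) = 6.2
→ Q = 52.20·(35.50 − 6.2)/(6.2 − 0.1100) = 251.1 L/s.

251 L/s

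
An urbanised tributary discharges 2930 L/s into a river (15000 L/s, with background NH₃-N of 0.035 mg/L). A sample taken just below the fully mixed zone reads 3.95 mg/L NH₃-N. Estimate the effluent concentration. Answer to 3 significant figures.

Mass balance: 15000·0.03500 + 2930·Cₑ = 17930·3.950
→ Cₑ = (17930·3.950 − 15000·0.03500) / 2930 = 23.99 mg/L.

24.0 mg/L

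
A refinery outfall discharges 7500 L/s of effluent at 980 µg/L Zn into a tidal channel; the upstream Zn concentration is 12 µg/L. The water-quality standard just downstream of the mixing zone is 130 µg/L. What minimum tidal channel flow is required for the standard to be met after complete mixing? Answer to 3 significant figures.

Set C_mix = 130: (Q·12.00 + 7500·980.0) / (Q + 7500) = 130
→ Q = 7500·(980.0 − 130)/(130 − 12.00) = 54030 L/s.

54000 L/s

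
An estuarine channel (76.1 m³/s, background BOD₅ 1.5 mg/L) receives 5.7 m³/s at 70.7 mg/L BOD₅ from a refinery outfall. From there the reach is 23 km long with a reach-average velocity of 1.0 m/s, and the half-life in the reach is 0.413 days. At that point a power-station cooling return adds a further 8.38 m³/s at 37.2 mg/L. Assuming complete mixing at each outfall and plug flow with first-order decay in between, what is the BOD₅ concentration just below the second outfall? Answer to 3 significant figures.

7.13 mg/L

Flow-weighted average: C = (76.10·1.500 + 5.700·70.70) / 81.80 = 517.1/81.80 = 6.322 mg/L; combined flow 81.80 m³/s.
Travel time t = 23·1000 / 1.0 = 23000 s = 6.389 h.
Half-life 0.413 d → k = ln 2 / 0.413 = 1.678 d⁻¹.
After decay, C = 6.322 × e^(−kt) = 6.322 × 0.6397 = 4.044 mg/L.
At the second outfall, C = (81.80·4.044 + 8.380·37.20) / (81.80 + 8.380) = 7.125 mg/L.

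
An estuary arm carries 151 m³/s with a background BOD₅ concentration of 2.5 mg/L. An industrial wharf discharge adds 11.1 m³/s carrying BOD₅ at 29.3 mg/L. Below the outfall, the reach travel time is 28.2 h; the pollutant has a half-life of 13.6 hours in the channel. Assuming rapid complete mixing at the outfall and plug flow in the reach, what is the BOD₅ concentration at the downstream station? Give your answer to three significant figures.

1.03 mg/L

Flow-weighted average: C = (151.0·2.500 + 11.10·29.30) / 162.1 = 702.7/162.1 = 4.335 mg/L.
Half-life 13.6 h → k = ln 2 / 13.6 = 0.05097 h⁻¹ = 1.223 d⁻¹.
After decay, C = 4.335 × e^(−kt) = 4.335 × 0.2376 = 1.030 mg/L.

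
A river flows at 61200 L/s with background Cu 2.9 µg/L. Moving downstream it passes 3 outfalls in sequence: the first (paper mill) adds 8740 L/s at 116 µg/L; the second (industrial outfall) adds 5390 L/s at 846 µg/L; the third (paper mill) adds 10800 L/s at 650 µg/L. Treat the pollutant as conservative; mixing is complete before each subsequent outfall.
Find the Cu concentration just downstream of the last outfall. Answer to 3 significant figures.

Outfall 1: combined Q = 69940 L/s; C = (61200·2.900 + 8740·116.0)/69940 = 17.03 µg/L.
Outfall 2: combined Q = 75330 L/s; C = (69940·17.03 + 5390·846.0)/75330 = 76.35 µg/L.
Outfall 3: combined Q = 86130 L/s; C = (75330·76.35 + 10800·650.0)/86130 = 148.3 µg/L.

148 µg/L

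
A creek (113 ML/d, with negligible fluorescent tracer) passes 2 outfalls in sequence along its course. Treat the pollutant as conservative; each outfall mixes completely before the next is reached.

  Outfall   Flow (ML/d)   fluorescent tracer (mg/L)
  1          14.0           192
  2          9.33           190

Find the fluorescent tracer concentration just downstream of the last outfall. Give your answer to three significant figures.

32.7 mg/L

After outfall 1: Q = 113.0 + 14.00 = 127.0 ML/d; C = (113.0·0 + 14.00·192.0)/127.0 = 21.17 mg/L.
After outfall 2: Q = 127.0 + 9.330 = 136.3 ML/d; C = (127.0·21.17 + 9.330·190.0)/136.3 = 32.72 mg/L.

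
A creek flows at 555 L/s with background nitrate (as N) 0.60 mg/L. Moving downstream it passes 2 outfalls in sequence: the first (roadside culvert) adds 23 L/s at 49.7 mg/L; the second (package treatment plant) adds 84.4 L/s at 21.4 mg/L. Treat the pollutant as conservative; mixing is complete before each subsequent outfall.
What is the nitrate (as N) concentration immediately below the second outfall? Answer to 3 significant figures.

4.96 mg/L

Outfall 1: combined Q = 578.0 L/s; C = (555.0·0.6000 + 23.00·49.70)/578.0 = 2.554 mg/L.
Outfall 2: combined Q = 662.4 L/s; C = (578.0·2.554 + 84.40·21.40)/662.4 = 4.955 mg/L.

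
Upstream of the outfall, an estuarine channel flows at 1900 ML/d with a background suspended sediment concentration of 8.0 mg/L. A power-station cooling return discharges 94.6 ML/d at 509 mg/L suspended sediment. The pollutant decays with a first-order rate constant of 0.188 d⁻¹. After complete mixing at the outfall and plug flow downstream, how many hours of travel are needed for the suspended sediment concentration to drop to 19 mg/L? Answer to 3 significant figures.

Mixed concentration C = ΣQC/ΣQ = (1900·8.000 + 94.60·509.0) / 1995 = 63350/1995 = 31.76 mg/L.
31.76·exp(−k·t) = 19 → t = ln(31.76/19)/k = 236100 s = 65.59 h.

65.6 h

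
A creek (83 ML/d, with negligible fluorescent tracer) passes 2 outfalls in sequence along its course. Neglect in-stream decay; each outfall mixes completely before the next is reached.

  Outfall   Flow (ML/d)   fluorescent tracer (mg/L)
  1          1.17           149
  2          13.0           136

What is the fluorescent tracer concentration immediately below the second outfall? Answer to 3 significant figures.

20.0 mg/L

Below outfall 1: Q → 84.17 ML/d, C = (83.00·0 + 1.170·149.0)/84.17 = 2.071 mg/L.
Below outfall 2: Q → 97.17 ML/d, C = (84.17·2.071 + 13.00·136.0)/97.17 = 19.99 mg/L.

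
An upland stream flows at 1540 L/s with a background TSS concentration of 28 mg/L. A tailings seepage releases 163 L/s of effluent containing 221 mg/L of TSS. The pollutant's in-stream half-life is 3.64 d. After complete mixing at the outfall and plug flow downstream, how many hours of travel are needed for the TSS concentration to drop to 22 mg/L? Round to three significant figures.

Conservation of mass: C = (1540·28.00 + 163.0·221.0) / 1703 = 79140/1703 = 46.47 mg/L.
Half-life 3.64 d → k = ln 2 / 3.64 = 0.1904 d⁻¹.
46.47·exp(−k·t) = 22 → t = ln(46.47/22)/k = 339300 s = 94.25 h.

94.3 h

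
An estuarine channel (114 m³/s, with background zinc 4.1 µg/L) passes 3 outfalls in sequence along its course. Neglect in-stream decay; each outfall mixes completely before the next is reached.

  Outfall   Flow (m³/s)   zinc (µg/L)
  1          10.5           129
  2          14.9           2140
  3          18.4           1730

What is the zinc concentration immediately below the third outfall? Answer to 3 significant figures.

415 µg/L

After outfall 1: Q = 114.0 + 10.50 = 124.5 m³/s; C = (114.0·4.100 + 10.50·129.0)/124.5 = 14.63 µg/L.
After outfall 2: Q = 124.5 + 14.90 = 139.4 m³/s; C = (124.5·14.63 + 14.90·2140)/139.4 = 241.8 µg/L.
After outfall 3: Q = 139.4 + 18.40 = 157.8 m³/s; C = (139.4·241.8 + 18.40·1730)/157.8 = 415.3 µg/L.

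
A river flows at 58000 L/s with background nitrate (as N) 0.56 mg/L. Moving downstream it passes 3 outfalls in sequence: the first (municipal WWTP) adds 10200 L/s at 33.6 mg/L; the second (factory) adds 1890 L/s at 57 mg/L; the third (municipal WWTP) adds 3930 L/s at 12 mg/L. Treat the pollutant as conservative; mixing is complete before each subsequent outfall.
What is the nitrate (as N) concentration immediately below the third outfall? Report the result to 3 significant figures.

7.16 mg/L

After outfall 1: Q = 58000 + 10200 = 68200 L/s; C = (58000·0.5600 + 10200·33.60)/68200 = 5.501 mg/L.
After outfall 2: Q = 68200 + 1890 = 70090 L/s; C = (68200·5.501 + 1890·57.00)/70090 = 6.890 mg/L.
After outfall 3: Q = 70090 + 3930 = 74020 L/s; C = (70090·6.890 + 3930·12.00)/74020 = 7.161 mg/L.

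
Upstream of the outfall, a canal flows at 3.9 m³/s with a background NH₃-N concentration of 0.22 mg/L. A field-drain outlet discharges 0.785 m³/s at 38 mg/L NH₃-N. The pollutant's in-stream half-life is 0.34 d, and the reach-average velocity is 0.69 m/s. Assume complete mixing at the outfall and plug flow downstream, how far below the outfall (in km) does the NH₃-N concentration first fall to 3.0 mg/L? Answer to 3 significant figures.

22.8 km

Flow-weighted average: C = (3.900·0.2200 + 0.7850·38.00) / 4.685 = 30.69/4.685 = 6.550 mg/L.
Half-life 0.34 d → k = ln 2 / 0.34 = 2.039 d⁻¹.
Set 6.550·exp(−k·t) = 3.0 → t = ln(6.550/3.0)/k = 33090 s = 9.193 h.
Distance = v·t = 0.69·33090 = 22840 m = 22.84 km.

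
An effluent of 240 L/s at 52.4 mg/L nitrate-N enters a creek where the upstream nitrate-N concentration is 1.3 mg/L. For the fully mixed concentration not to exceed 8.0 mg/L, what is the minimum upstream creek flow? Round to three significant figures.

Set C_mix = 8.0: (Q·1.300 + 240.0·52.40) / (Q + 240.0) = 8.0
→ Q = 240.0·(52.40 − 8.0)/(8.0 − 1.300) = 1590 L/s.

1590 L/s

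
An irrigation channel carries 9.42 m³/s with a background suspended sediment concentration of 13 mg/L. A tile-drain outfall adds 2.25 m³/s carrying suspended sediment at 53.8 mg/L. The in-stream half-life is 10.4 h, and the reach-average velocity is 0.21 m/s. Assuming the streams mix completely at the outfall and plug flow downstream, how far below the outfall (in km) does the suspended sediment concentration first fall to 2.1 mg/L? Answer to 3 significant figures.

After mixing, C = (9.420·13.00 + 2.250·53.80) / 11.67 = 243.5/11.67 = 20.87 mg/L.
Half-life 10.4 h → k = ln 2 / 10.4 = 0.06665 h⁻¹ = 1.600 d⁻¹.
Set 20.87·exp(−k·t) = 2.1 → t = ln(20.87/2.1)/k = 124000 s = 34.45 h.
Distance = v·t = 0.21·124000 = 26050 m = 26.05 km.

26.0 km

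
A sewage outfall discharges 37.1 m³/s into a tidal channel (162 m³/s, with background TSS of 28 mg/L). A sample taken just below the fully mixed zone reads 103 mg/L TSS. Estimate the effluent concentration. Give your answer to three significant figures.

430 mg/L

Mass balance: 162.0·28.00 + 37.10·Cₑ = 199.1·103.0
→ Cₑ = (199.1·103.0 − 162.0·28.00) / 37.10 = 430.5 mg/L.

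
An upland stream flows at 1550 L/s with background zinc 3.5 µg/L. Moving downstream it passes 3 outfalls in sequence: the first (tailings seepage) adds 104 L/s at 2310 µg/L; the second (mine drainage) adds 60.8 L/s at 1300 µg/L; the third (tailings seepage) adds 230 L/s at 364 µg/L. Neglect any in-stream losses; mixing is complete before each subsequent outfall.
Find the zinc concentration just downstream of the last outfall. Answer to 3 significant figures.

Below outfall 1: Q → 1654 L/s, C = (1550·3.500 + 104.0·2310)/1654 = 148.5 µg/L.
Below outfall 2: Q → 1715 L/s, C = (1654·148.5 + 60.80·1300)/1715 = 189.4 µg/L.
Below outfall 3: Q → 1945 L/s, C = (1715·189.4 + 230.0·364.0)/1945 = 210.0 µg/L.

210 µg/L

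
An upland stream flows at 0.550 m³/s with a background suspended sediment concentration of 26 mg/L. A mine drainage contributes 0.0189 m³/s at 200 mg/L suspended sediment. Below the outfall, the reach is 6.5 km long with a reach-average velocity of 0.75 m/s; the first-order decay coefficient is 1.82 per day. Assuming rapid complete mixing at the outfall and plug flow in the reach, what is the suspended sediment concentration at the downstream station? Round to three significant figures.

After mixing, C = (0.5500·26.00 + 0.01890·200.0) / 0.5689 = 18.08/0.5689 = 31.78 mg/L.
Travel time t = 6.5·1000 / 0.75 = 8667 s = 2.407 h.
Decay over the reach: 31.78·exp(−kt) = 31.78·0.8331 = 26.48 mg/L.

26.5 mg/L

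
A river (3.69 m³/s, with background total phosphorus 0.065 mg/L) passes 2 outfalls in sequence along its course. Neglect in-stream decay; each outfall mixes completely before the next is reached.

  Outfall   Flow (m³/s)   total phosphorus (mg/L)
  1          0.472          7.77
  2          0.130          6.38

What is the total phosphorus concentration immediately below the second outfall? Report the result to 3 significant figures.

Below outfall 1: Q → 4.162 m³/s, C = (3.690·0.06500 + 0.4720·7.770)/4.162 = 0.9388 mg/L.
Below outfall 2: Q → 4.292 m³/s, C = (4.162·0.9388 + 0.1300·6.380)/4.292 = 1.104 mg/L.

1.10 mg/L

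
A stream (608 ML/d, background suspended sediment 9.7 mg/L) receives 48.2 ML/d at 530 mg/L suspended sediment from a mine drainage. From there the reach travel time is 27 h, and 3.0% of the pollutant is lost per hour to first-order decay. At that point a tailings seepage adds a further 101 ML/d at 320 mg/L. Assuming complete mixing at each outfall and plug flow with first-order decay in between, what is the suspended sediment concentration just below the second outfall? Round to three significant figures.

60.9 mg/L

Mixed concentration C = ΣQC/ΣQ = (608.0·9.700 + 48.20·530.0) / 656.2 = 31440/656.2 = 47.92 mg/L; combined flow 656.2 ML/d.
3.0%/h lost → k = −ln(1 − 0.03) = 0.03046 h⁻¹.
Decay over the reach: 47.92·exp(−kt) = 47.92·0.4394 = 21.05 mg/L.
Second outfall: C = (656.2·21.05 + 101.0·320.0)/757.2 = 60.93 mg/L.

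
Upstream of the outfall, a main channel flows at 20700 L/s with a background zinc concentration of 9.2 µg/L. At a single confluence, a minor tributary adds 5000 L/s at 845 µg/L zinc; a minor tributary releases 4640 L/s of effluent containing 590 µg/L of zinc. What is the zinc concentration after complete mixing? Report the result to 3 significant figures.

236 µg/L

After mixing, C = (20700·9.200 + 5000·845.0 + 4640·590.0) / 30340 = 7153000/30340 = 235.8 µg/L.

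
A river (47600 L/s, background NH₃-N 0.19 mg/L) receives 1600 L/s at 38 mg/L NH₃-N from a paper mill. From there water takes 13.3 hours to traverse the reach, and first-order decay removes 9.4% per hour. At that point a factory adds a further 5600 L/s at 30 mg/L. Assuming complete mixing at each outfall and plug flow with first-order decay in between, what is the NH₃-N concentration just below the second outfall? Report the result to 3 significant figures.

3.41 mg/L

Mass balance: C = (47600·0.1900 + 1600·38.00) / 49200 = 69840/49200 = 1.420 mg/L; combined flow 49200 L/s.
9.4%/h lost → k = −ln(1 − 0.094) = 0.09872 h⁻¹.
Decay over the reach: 1.420·exp(−kt) = 1.420·0.2690 = 0.3819 mg/L.
At the second outfall, C = (49200·0.3819 + 5600·30.00) / (49200 + 5600) = 3.409 mg/L.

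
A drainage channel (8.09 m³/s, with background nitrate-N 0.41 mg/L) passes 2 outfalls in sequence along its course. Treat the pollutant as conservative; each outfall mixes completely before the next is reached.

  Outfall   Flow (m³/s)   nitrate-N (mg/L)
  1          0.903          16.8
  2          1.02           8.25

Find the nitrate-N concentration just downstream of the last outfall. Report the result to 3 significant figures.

Below outfall 1: Q → 8.993 m³/s, C = (8.090·0.4100 + 0.9030·16.80)/8.993 = 2.056 mg/L.
Below outfall 2: Q → 10.01 m³/s, C = (8.993·2.056 + 1.020·8.250)/10.01 = 2.687 mg/L.

2.69 mg/L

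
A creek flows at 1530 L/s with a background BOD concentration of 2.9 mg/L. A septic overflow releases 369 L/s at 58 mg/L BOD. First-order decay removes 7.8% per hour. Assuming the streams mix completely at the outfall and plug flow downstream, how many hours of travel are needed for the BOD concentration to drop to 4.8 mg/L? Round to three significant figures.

Mixed concentration C = ΣQC/ΣQ = (1530·2.900 + 369.0·58.00) / 1899 = 25840/1899 = 13.61 mg/L.
7.8%/h lost → k = −ln(1 − 0.078) = 0.08121 h⁻¹.
13.61·exp(−k·t) = 4.8 → t = ln(13.61/4.8)/k = 46190 s = 12.83 h.

12.8 h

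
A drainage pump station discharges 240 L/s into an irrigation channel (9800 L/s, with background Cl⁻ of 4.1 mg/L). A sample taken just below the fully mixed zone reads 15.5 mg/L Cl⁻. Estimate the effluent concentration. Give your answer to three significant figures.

481 mg/L

Mass balance: 9800·4.100 + 240.0·Cₑ = 10040·15.50
→ Cₑ = (10040·15.50 − 9800·4.100) / 240.0 = 481.0 mg/L.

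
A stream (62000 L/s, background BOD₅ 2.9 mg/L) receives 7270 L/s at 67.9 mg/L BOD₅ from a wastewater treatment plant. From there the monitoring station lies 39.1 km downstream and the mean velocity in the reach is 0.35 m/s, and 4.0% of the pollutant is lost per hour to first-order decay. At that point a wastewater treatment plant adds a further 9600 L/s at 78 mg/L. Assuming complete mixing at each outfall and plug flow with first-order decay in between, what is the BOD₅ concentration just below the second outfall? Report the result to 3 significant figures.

Conservation of mass: C = (62000·2.900 + 7270·67.90) / 69270 = 673400/69270 = 9.722 mg/L; combined flow 69270 L/s.
Travel time t = 39.1·1000 / 0.35 = 111700 s = 31.03 h.
4.0%/h lost → k = −ln(1 − 0.04) = 0.04082 h⁻¹.
Applying C = C₀e^(−kt): 9.722 × 0.2817 = 2.739 mg/L.
Second outfall: C = (69270·2.739 + 9600·78.00)/78870 = 11.90 mg/L.

11.9 mg/L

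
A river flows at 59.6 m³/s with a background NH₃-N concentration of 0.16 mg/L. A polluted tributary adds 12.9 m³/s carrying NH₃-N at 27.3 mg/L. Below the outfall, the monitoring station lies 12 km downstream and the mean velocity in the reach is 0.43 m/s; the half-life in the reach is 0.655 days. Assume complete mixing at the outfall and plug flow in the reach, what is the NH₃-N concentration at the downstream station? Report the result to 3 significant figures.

3.54 mg/L

Conservation of mass: C = (59.60·0.1600 + 12.90·27.30) / 72.50 = 361.7/72.50 = 4.989 mg/L.
Travel time t = 12·1000 / 0.43 = 27910 s = 7.752 h.
Half-life 0.655 d → k = ln 2 / 0.655 = 1.058 d⁻¹.
Applying C = C₀e^(−kt): 4.989 × 0.7105 = 3.545 mg/L.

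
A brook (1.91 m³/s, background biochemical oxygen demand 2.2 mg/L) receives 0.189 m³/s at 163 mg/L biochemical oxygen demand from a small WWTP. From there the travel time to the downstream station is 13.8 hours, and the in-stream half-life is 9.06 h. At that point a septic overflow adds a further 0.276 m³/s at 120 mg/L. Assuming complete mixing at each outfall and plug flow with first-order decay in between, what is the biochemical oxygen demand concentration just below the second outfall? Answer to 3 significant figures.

19.1 mg/L

Mass balance: C = (1.910·2.200 + 0.1890·163.0) / 2.099 = 35.01/2.099 = 16.68 mg/L; combined flow 2.099 m³/s.
Half-life 9.06 h → k = ln 2 / 9.06 = 0.07651 h⁻¹ = 1.836 d⁻¹.
First-order decay: C = 16.68·exp(−k·t) = 16.68·0.3479 = 5.803 mg/L.
Second outfall: C = (2.099·5.803 + 0.2760·120.0)/2.375 = 19.07 mg/L.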